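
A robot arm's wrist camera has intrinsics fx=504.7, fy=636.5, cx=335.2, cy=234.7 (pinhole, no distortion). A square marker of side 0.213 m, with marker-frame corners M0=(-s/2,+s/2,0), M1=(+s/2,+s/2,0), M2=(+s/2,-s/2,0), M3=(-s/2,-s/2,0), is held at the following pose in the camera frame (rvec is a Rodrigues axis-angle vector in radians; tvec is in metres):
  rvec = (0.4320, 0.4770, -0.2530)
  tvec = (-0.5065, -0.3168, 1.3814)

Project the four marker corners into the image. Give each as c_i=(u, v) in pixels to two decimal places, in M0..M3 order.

c0=(142.02, 144.29) c1=(194.90, 124.00) c2=(159.39, 25.55) c3=(106.44, 54.27)

Intrinsics K: fx=504.7, fy=636.5, cx=335.2, cy=234.7
Marker side s = 0.213 m; corners in marker frame (Z=0):
  M0 = (-0.1065, +0.1065, 0)
  M1 = (+0.1065, +0.1065, 0)
  M2 = (+0.1065, -0.1065, 0)
  M3 = (-0.1065, -0.1065, 0)
rvec = (0.4320, 0.4770, -0.2530), |rvec| = θ = 0.69149 rad = 39.620°
Rodrigues: sinθ=0.63769, 1−cosθ=0.22970; R = I + sinθ·[k]× + (1−cosθ)·[k]×²:
    [+0.85995 +0.33231 +0.38738]
    [-0.13432 +0.87960 -0.45636]
    [-0.49239 +0.34041 +0.80104]
t = (-0.5065, -0.3168, 1.3814) m
M0: Pc = R·M0+t = (-0.56269, -0.20882, +1.47009); u = 504.7·(-0.56269)/1.47009 + 335.2 = 142.0207, v = 636.5·(-0.20882)/1.47009 + 234.7 = 144.2892
M1: Pc = R·M1+t = (-0.37953, -0.23743, +1.36521); u = 504.7·(-0.37953)/1.36521 + 335.2 = 194.8951, v = 636.5·(-0.23743)/1.36521 + 234.7 = 124.0045
M2: Pc = R·M2+t = (-0.45031, -0.42478, +1.29271); u = 504.7·(-0.45031)/1.29271 + 335.2 = 159.3910, v = 636.5·(-0.42478)/1.29271 + 234.7 = 25.5465
M3: Pc = R·M3+t = (-0.63347, -0.39617, +1.39759); u = 504.7·(-0.63347)/1.39759 + 335.2 = 106.4378, v = 636.5·(-0.39617)/1.39759 + 234.7 = 54.2722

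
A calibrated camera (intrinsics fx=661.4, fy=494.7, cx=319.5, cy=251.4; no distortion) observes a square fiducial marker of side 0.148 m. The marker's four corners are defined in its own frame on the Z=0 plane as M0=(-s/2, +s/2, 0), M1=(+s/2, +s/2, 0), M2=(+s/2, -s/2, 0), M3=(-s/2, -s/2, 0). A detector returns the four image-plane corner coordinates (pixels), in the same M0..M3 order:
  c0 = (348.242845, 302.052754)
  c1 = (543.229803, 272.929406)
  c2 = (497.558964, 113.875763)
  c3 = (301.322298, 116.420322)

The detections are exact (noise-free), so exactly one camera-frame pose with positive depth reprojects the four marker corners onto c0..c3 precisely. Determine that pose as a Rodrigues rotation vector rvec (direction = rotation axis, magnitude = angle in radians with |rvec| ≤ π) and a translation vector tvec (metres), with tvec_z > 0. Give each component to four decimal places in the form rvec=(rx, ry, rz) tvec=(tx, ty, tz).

rvec=(-0.1218, -0.4313, -0.1636) tvec=(0.0691, -0.0436, 0.4150)

Intrinsics K: fx=661.4, fy=494.7, cx=319.5, cy=251.4
Marker side s = 0.148 m; corners in marker frame (Z=0):
  M0 = (-0.0740, +0.0740, 0)
  M1 = (+0.0740, +0.0740, 0)
  M2 = (+0.0740, -0.0740, 0)
  M3 = (-0.0740, -0.0740, 0)
Detected image corners:
  c0 = (348.242845, 302.052754) px
  c1 = (543.229803, 272.929406) px
  c2 = (497.558964, 113.875763) px
  c3 = (301.322298, 116.420322) px
Planar DLT: solve 8×8 A·h = b for H (H[2,2]=1):
  H  [+1754.38209 +228.34242 +429.65681]
  H  [+100.43473 +1117.59051 +199.45006]
  H  [+1.02373 -0.19912 +1.00000]
B = K⁻¹H; ‖b₁‖=2.409484, ‖b₂‖=2.409484; λ = 2/(‖b₁‖+‖b₂‖) = 0.415027, sign → tz>0 ⇒ λ=+0.415027
r₁ = λ·B[:,0] = (+0.89563,-0.13166,+0.42488); r₂ = λ·B[:,1] = (+0.18321,+0.97960,-0.08264)
r₃ = r₁×r₂ = (-0.40533,+0.15185,+0.90147); SVD([r₁ r₂ r₃]) → R = UVᵀ:
  R  [+0.89563 +0.18321 -0.40533]
  R  [-0.13166 +0.97960 +0.15185]
  R  [+0.42488 -0.08264 +0.90147]
t = (+0.06912, -0.04358, +0.41503) m
tr R = 2.776692; θ = arccos((tr R − 1)/2) = 0.477066 rad = 27.334°
axis k = ((R−Rᵀ)₃₂, (R−Rᵀ)₁₃, (R−Rᵀ)₂₁) / (2 sinθ) = (-0.255345, -0.904018, -0.342857)
rvec = θ·k = (-0.121816, -0.431276, -0.163566)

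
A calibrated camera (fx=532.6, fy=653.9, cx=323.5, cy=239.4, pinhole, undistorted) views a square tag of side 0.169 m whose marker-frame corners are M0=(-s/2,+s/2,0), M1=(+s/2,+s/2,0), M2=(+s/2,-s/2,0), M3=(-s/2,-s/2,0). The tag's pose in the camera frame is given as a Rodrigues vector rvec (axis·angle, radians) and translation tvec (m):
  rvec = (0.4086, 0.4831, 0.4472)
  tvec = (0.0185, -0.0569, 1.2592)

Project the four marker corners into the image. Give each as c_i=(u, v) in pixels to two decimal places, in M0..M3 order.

c0=(293.52, 225.03) c1=(348.42, 267.68) c2=(373.53, 192.90) c3=(313.95, 151.07)

Intrinsics K: fx=532.6, fy=653.9, cx=323.5, cy=239.4
Marker side s = 0.169 m; corners in marker frame (Z=0):
  M0 = (-0.0845, +0.0845, 0)
  M1 = (+0.0845, +0.0845, 0)
  M2 = (+0.0845, -0.0845, 0)
  M3 = (-0.0845, -0.0845, 0)
rvec = (0.4086, 0.4831, 0.4472), |rvec| = θ = 0.77481 rad = 44.393°
Rodrigues: sinθ=0.69958, 1−cosθ=0.28544; R = I + sinθ·[k]× + (1−cosθ)·[k]×²:
    [+0.79394 -0.30992 +0.52308]
    [+0.49764 +0.82553 -0.26620]
    [-0.34931 +0.47165 +0.80965]
t = (0.0185, -0.0569, 1.2592) m
M0: Pc = R·M0+t = (-0.07478, -0.02919, +1.32857); u = 532.6·(-0.07478)/1.32857 + 323.5 = 293.5236, v = 653.9·(-0.02919)/1.32857 + 239.4 = 225.0315
M1: Pc = R·M1+t = (+0.05940, +0.05491, +1.26954); u = 532.6·(+0.05940)/1.26954 + 323.5 = 348.4194, v = 653.9·(+0.05491)/1.26954 + 239.4 = 267.6811
M2: Pc = R·M2+t = (+0.11178, -0.08461, +1.18983); u = 532.6·(+0.11178)/1.18983 + 323.5 = 373.5341, v = 653.9·(-0.08461)/1.18983 + 239.4 = 192.9023
M3: Pc = R·M3+t = (-0.02240, -0.16871, +1.24886); u = 532.6·(-0.02240)/1.24886 + 323.5 = 313.9474, v = 653.9·(-0.16871)/1.24886 + 239.4 = 151.0654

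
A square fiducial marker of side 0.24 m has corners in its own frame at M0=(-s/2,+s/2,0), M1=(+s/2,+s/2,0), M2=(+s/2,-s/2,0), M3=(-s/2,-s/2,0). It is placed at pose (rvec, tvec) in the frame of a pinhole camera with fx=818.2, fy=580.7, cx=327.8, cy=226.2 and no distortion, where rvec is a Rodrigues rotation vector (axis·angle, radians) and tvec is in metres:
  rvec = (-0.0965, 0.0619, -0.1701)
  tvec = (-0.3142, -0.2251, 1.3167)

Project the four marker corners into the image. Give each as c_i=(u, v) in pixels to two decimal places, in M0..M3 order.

c0=(70.46, 187.77) c1=(216.72, 168.94) c2=(194.12, 66.61) c3=(50.73, 86.08)

Intrinsics K: fx=818.2, fy=580.7, cx=327.8, cy=226.2
Marker side s = 0.24 m; corners in marker frame (Z=0):
  M0 = (-0.1200, +0.1200, 0)
  M1 = (+0.1200, +0.1200, 0)
  M2 = (+0.1200, -0.1200, 0)
  M3 = (-0.1200, -0.1200, 0)
rvec = (-0.0965, 0.0619, -0.1701), |rvec| = θ = 0.20513 rad = 11.753°
Rodrigues: sinθ=0.20369, 1−cosθ=0.02097; R = I + sinθ·[k]× + (1−cosθ)·[k]×²:
    [+0.98367 +0.16593 +0.06965]
    [-0.17189 +0.98094 +0.09058]
    [-0.05329 -0.10107 +0.99345]
t = (-0.3142, -0.2251, 1.3167) m
M0: Pc = R·M0+t = (-0.41233, -0.08676, +1.31097); u = 818.2·(-0.41233)/1.31097 + 327.8 = 70.4573, v = 580.7·(-0.08676)/1.31097 + 226.2 = 187.7690
M1: Pc = R·M1+t = (-0.17625, -0.12801, +1.29818); u = 818.2·(-0.17625)/1.29818 + 327.8 = 216.7170, v = 580.7·(-0.12801)/1.29818 + 226.2 = 168.9373
M2: Pc = R·M2+t = (-0.21607, -0.36344, +1.32243); u = 818.2·(-0.21607)/1.32243 + 327.8 = 194.1152, v = 580.7·(-0.36344)/1.32243 + 226.2 = 66.6084
M3: Pc = R·M3+t = (-0.45215, -0.32219, +1.33522); u = 818.2·(-0.45215)/1.33522 + 327.8 = 50.7290, v = 580.7·(-0.32219)/1.33522 + 226.2 = 86.0781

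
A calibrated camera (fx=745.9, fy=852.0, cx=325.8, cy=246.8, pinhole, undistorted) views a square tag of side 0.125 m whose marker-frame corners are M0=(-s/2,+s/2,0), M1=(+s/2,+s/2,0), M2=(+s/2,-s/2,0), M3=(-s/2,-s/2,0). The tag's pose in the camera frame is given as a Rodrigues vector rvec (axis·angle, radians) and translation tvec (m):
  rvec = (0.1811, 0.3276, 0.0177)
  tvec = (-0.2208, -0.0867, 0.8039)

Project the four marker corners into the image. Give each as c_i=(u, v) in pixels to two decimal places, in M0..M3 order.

Intrinsics K: fx=745.9, fy=852.0, cx=325.8, cy=246.8
Marker side s = 0.125 m; corners in marker frame (Z=0):
  M0 = (-0.0625, +0.0625, 0)
  M1 = (+0.0625, +0.0625, 0)
  M2 = (+0.0625, -0.0625, 0)
  M3 = (-0.0625, -0.0625, 0)
rvec = (0.1811, 0.3276, 0.0177), |rvec| = θ = 0.37474 rad = 21.471°
Rodrigues: sinθ=0.36603, 1−cosθ=0.06940; R = I + sinθ·[k]× + (1−cosθ)·[k]×²:
    [+0.94681 +0.01203 +0.32157]
    [+0.04661 +0.98364 -0.17403]
    [-0.31840 +0.17976 +0.93076]
t = (-0.2208, -0.0867, 0.8039) m
M0: Pc = R·M0+t = (-0.27922, -0.02814, +0.83503); u = 745.9·(-0.27922)/0.83503 + 325.8 = 76.3817, v = 852.0·(-0.02814)/0.83503 + 246.8 = 218.0928
M1: Pc = R·M1+t = (-0.16087, -0.02231, +0.79523); u = 745.9·(-0.16087)/0.79523 + 325.8 = 174.9076, v = 852.0·(-0.02231)/0.79523 + 246.8 = 222.8978
M2: Pc = R·M2+t = (-0.16238, -0.14526, +0.77277); u = 745.9·(-0.16238)/0.77277 + 325.8 = 169.0687, v = 852.0·(-0.14526)/0.77277 + 246.8 = 86.6410
M3: Pc = R·M3+t = (-0.28073, -0.15109, +0.81257); u = 745.9·(-0.28073)/0.81257 + 325.8 = 68.1043, v = 852.0·(-0.15109)/0.81257 + 246.8 = 88.3771

c0=(76.38, 218.09) c1=(174.91, 222.90) c2=(169.07, 86.64) c3=(68.10, 88.38)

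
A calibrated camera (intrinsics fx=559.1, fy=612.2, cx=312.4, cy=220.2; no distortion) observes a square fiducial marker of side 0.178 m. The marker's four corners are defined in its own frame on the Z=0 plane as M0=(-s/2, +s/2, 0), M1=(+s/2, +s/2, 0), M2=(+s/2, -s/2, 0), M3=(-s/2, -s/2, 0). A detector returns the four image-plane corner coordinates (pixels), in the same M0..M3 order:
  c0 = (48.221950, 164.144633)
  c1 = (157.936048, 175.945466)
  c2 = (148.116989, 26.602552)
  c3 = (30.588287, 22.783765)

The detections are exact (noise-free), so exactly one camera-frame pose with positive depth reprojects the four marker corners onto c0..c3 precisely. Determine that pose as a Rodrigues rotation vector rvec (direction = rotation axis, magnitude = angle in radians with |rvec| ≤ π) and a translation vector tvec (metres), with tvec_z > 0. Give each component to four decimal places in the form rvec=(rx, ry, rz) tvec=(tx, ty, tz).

rvec=(0.3246, 0.2699, 0.0647) tvec=(-0.2952, -0.1489, 0.7585)

Intrinsics K: fx=559.1, fy=612.2, cx=312.4, cy=220.2
Marker side s = 0.178 m; corners in marker frame (Z=0):
  M0 = (-0.0890, +0.0890, 0)
  M1 = (+0.0890, +0.0890, 0)
  M2 = (+0.0890, -0.0890, 0)
  M3 = (-0.0890, -0.0890, 0)
Detected image corners:
  c0 = (48.221950, 164.144633) px
  c1 = (157.936048, 175.945466) px
  c2 = (148.116989, 26.602552) px
  c3 = (30.588287, 22.783765) px
Planar DLT: solve 8×8 A·h = b for H (H[2,2]=1):
  H  [+605.60102 +118.79115 +94.80055]
  H  [+12.45570 +857.44337 +100.01214]
  H  [-0.33143 +0.42643 +1.00000]
B = K⁻¹H; ‖b₁‖=1.318350, ‖b₂‖=1.318350; λ = 2/(‖b₁‖+‖b₂‖) = 0.758524, sign → tz>0 ⇒ λ=+0.758524
r₁ = λ·B[:,0] = (+0.96208,+0.10586,-0.25139); r₂ = λ·B[:,1] = (-0.01957,+0.94604,+0.32346)
r₃ = r₁×r₂ = (+0.27207,-0.30627,+0.91224); SVD([r₁ r₂ r₃]) → R = UVᵀ:
  R  [+0.96208 -0.01957 +0.27207]
  R  [+0.10586 +0.94604 -0.30627]
  R  [-0.25139 +0.32346 +0.91224]
t = (-0.29521, -0.14891, +0.75852) m
tr R = 2.820356; θ = arccos((tr R − 1)/2) = 0.427082 rad = 24.470°
axis k = ((R−Rᵀ)₃₂, (R−Rᵀ)₁₃, (R−Rᵀ)₂₁) / (2 sinθ) = (+0.760143, +0.631870, +0.151402)
rvec = θ·k = (+0.324644, +0.269861, +0.064661)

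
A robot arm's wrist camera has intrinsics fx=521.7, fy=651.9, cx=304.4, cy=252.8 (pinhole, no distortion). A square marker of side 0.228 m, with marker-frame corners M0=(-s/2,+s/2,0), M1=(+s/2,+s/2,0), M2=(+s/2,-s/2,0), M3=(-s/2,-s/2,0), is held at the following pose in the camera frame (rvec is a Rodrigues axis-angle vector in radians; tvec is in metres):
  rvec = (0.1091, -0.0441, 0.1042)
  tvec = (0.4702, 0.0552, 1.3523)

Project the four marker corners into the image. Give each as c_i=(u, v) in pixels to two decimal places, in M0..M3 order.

c0=(436.80, 327.81) c1=(521.97, 338.19) c2=(535.27, 230.54) c3=(448.66, 219.06)

Intrinsics K: fx=521.7, fy=651.9, cx=304.4, cy=252.8
Marker side s = 0.228 m; corners in marker frame (Z=0):
  M0 = (-0.1140, +0.1140, 0)
  M1 = (+0.1140, +0.1140, 0)
  M2 = (+0.1140, -0.1140, 0)
  M3 = (-0.1140, -0.1140, 0)
rvec = (0.1091, -0.0441, 0.1042), |rvec| = θ = 0.15718 rad = 9.006°
Rodrigues: sinθ=0.15653, 1−cosθ=0.01233; R = I + sinθ·[k]× + (1−cosθ)·[k]×²:
    [+0.99361 -0.10617 -0.03825]
    [+0.10137 +0.98864 -0.11094]
    [+0.04959 +0.10636 +0.99309]
t = (0.4702, 0.0552, 1.3523) m
M0: Pc = R·M0+t = (+0.34482, +0.15635, +1.35877); u = 521.7·(+0.34482)/1.35877 + 304.4 = 436.7953, v = 651.9·(+0.15635)/1.35877 + 252.8 = 327.8118
M1: Pc = R·M1+t = (+0.57137, +0.17946, +1.37008); u = 521.7·(+0.57137)/1.37008 + 304.4 = 521.9662, v = 651.9·(+0.17946)/1.37008 + 252.8 = 338.1900
M2: Pc = R·M2+t = (+0.59558, -0.04595, +1.34583); u = 521.7·(+0.59558)/1.34583 + 304.4 = 535.2702, v = 651.9·(-0.04595)/1.34583 + 252.8 = 230.5429
M3: Pc = R·M3+t = (+0.36903, -0.06906, +1.33452); u = 521.7·(+0.36903)/1.33452 + 304.4 = 448.6644, v = 651.9·(-0.06906)/1.33452 + 252.8 = 219.0641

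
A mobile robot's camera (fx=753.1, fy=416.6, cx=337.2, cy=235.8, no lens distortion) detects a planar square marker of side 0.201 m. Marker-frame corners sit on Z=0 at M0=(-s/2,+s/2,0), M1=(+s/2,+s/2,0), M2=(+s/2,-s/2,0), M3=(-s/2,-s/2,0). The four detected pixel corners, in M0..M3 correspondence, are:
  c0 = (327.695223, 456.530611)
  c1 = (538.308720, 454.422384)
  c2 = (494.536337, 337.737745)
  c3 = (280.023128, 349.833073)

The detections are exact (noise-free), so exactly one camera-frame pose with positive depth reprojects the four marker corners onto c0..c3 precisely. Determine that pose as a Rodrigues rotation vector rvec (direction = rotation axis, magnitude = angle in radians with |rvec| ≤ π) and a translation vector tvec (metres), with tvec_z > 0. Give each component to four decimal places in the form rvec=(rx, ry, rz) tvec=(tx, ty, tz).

rvec=(0.1601, 0.2895, -0.2029) tvec=(0.0629, 0.2729, 0.6889)

Intrinsics K: fx=753.1, fy=416.6, cx=337.2, cy=235.8
Marker side s = 0.201 m; corners in marker frame (Z=0):
  M0 = (-0.1005, +0.1005, 0)
  M1 = (+0.1005, +0.1005, 0)
  M2 = (+0.1005, -0.1005, 0)
  M3 = (-0.1005, -0.1005, 0)
Detected image corners:
  c0 = (327.695223, 456.530611) px
  c1 = (538.308720, 454.422384) px
  c2 = (494.536337, 337.737745) px
  c3 = (280.023128, 349.833073) px
Planar DLT: solve 8×8 A·h = b for H (H[2,2]=1):
  H  [+879.70335 +303.54291 +405.93818]
  H  [-207.96548 +628.30397 +400.82069]
  H  [-0.43313 +0.18444 +1.00000]
B = K⁻¹H; ‖b₁‖=1.451657, ‖b₂‖=1.451657; λ = 2/(‖b₁‖+‖b₂‖) = 0.688868, sign → tz>0 ⇒ λ=+0.688868
r₁ = λ·B[:,0] = (+0.93827,-0.17500,-0.29837); r₂ = λ·B[:,1] = (+0.22076,+0.96702,+0.12706)
r₃ = r₁×r₂ = (+0.26630,-0.18508,+0.94596); SVD([r₁ r₂ r₃]) → R = UVᵀ:
  R  [+0.93827 +0.22076 +0.26630]
  R  [-0.17500 +0.96702 -0.18508]
  R  [-0.29837 +0.12706 +0.94596]
t = (+0.06288, +0.27287, +0.68887) m
tr R = 2.851240; θ = arccos((tr R − 1)/2) = 0.388125 rad = 22.238°
axis k = ((R−Rᵀ)₃₂, (R−Rᵀ)₁₃, (R−Rᵀ)₂₁) / (2 sinθ) = (+0.412386, +0.746020, -0.522869)
rvec = θ·k = (+0.160057, +0.289549, -0.202939)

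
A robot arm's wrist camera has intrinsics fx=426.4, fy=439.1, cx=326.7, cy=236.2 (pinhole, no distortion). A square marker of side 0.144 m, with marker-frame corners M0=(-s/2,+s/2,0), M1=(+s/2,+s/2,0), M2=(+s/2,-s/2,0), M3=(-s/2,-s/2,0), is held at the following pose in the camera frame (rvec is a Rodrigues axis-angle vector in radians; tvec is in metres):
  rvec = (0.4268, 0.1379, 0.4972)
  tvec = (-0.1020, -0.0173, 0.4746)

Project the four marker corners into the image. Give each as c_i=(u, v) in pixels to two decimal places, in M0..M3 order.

c0=(162.03, 240.17) c1=(267.12, 301.62) c2=(318.89, 197.26) c3=(198.83, 128.16)

Intrinsics K: fx=426.4, fy=439.1, cx=326.7, cy=236.2
Marker side s = 0.144 m; corners in marker frame (Z=0):
  M0 = (-0.0720, +0.0720, 0)
  M1 = (+0.0720, +0.0720, 0)
  M2 = (+0.0720, -0.0720, 0)
  M3 = (-0.0720, -0.0720, 0)
rvec = (0.4268, 0.1379, 0.4972), |rvec| = θ = 0.66961 rad = 38.366°
Rodrigues: sinθ=0.62068, 1−cosθ=0.21594; R = I + sinθ·[k]× + (1−cosθ)·[k]×²:
    [+0.87179 -0.43252 +0.23002]
    [+0.48921 +0.79322 -0.36259]
    [-0.02563 +0.42863 +0.90312]
t = (-0.1020, -0.0173, 0.4746) m
M0: Pc = R·M0+t = (-0.19591, +0.00459, +0.50731); u = 426.4·(-0.19591)/0.50731 + 326.7 = 162.0339, v = 439.1·(+0.00459)/0.50731 + 236.2 = 240.1716
M1: Pc = R·M1+t = (-0.07037, +0.07504, +0.50362); u = 426.4·(-0.07037)/0.50362 + 326.7 = 267.1169, v = 439.1·(+0.07504)/0.50362 + 236.2 = 301.6227
M2: Pc = R·M2+t = (-0.00809, -0.03919, +0.44189); u = 426.4·(-0.00809)/0.44189 + 326.7 = 318.8941, v = 439.1·(-0.03919)/0.44189 + 236.2 = 197.2592
M3: Pc = R·M3+t = (-0.13363, -0.10964, +0.44558); u = 426.4·(-0.13363)/0.44558 + 326.7 = 198.8260, v = 439.1·(-0.10964)/0.44558 + 236.2 = 128.1601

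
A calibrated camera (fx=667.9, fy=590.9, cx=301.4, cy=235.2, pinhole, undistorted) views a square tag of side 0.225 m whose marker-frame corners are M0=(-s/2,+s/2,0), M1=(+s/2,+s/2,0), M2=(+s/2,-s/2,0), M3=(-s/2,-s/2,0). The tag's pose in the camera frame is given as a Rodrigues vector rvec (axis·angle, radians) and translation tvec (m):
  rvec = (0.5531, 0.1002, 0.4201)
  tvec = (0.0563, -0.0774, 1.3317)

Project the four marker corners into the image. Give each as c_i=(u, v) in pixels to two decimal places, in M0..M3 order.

Intrinsics K: fx=667.9, fy=590.9, cx=301.4, cy=235.2
Marker side s = 0.225 m; corners in marker frame (Z=0):
  M0 = (-0.1125, +0.1125, 0)
  M1 = (+0.1125, +0.1125, 0)
  M2 = (+0.1125, -0.1125, 0)
  M3 = (-0.1125, -0.1125, 0)
rvec = (0.5531, 0.1002, 0.4201), |rvec| = θ = 0.70174 rad = 40.207°
Rodrigues: sinθ=0.64555, 1−cosθ=0.23628; R = I + sinθ·[k]× + (1−cosθ)·[k]×²:
    [+0.91050 -0.35987 +0.20366]
    [+0.41305 +0.76854 -0.48861]
    [+0.01931 +0.52901 +0.84840]
t = (0.0563, -0.0774, 1.3317) m
M0: Pc = R·M0+t = (-0.08662, -0.03741, +1.38904); u = 667.9·(-0.08662)/1.38904 + 301.4 = 259.7516, v = 590.9·(-0.03741)/1.38904 + 235.2 = 219.2866
M1: Pc = R·M1+t = (+0.11825, +0.05553, +1.39339); u = 667.9·(+0.11825)/1.39339 + 301.4 = 358.0798, v = 590.9·(+0.05553)/1.39339 + 235.2 = 258.7482
M2: Pc = R·M2+t = (+0.19922, -0.11739, +1.27436); u = 667.9·(+0.19922)/1.27436 + 301.4 = 405.8108, v = 590.9·(-0.11739)/1.27436 + 235.2 = 180.7672
M3: Pc = R·M3+t = (-0.00565, -0.21033, +1.27001); u = 667.9·(-0.00565)/1.27001 + 301.4 = 298.4306, v = 590.9·(-0.21033)/1.27001 + 235.2 = 137.3404

c0=(259.75, 219.29) c1=(358.08, 258.75) c2=(405.81, 180.77) c3=(298.43, 137.34)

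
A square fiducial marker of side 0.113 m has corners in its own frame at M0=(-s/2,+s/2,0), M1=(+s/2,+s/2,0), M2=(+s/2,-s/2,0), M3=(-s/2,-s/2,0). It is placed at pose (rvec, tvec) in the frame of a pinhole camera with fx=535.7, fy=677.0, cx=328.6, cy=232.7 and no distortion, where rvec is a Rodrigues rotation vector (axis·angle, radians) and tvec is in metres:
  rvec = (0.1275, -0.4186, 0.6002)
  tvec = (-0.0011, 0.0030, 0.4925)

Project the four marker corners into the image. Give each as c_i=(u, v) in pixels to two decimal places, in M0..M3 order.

c0=(242.33, 261.45) c1=(337.57, 336.09) c2=(404.62, 214.47) c3=(316.22, 127.67)

Intrinsics K: fx=535.7, fy=677.0, cx=328.6, cy=232.7
Marker side s = 0.113 m; corners in marker frame (Z=0):
  M0 = (-0.0565, +0.0565, 0)
  M1 = (+0.0565, +0.0565, 0)
  M2 = (+0.0565, -0.0565, 0)
  M3 = (-0.0565, -0.0565, 0)
rvec = (0.1275, -0.4186, 0.6002), |rvec| = θ = 0.74278 rad = 42.558°
Rodrigues: sinθ=0.67634, 1−cosθ=0.26341; R = I + sinθ·[k]× + (1−cosθ)·[k]×²:
    [+0.74435 -0.57199 -0.34462]
    [+0.52103 +0.82025 -0.23605]
    [+0.41769 -0.00386 +0.90858]
t = (-0.0011, 0.0030, 0.4925) m
M0: Pc = R·M0+t = (-0.07547, +0.01991, +0.46868); u = 535.7·(-0.07547)/0.46868 + 328.6 = 242.3344, v = 677.0·(+0.01991)/0.46868 + 232.7 = 261.4535
M1: Pc = R·M1+t = (+0.00864, +0.07878, +0.51588); u = 535.7·(+0.00864)/0.51588 + 328.6 = 337.5701, v = 677.0·(+0.07878)/0.51588 + 232.7 = 336.0873
M2: Pc = R·M2+t = (+0.07327, -0.01391, +0.51632); u = 535.7·(+0.07327)/0.51632 + 328.6 = 404.6242, v = 677.0·(-0.01391)/0.51632 + 232.7 = 214.4665
M3: Pc = R·M3+t = (-0.01084, -0.07278, +0.46912); u = 535.7·(-0.01084)/0.46912 + 328.6 = 316.2234, v = 677.0·(-0.07278)/0.46912 + 232.7 = 127.6654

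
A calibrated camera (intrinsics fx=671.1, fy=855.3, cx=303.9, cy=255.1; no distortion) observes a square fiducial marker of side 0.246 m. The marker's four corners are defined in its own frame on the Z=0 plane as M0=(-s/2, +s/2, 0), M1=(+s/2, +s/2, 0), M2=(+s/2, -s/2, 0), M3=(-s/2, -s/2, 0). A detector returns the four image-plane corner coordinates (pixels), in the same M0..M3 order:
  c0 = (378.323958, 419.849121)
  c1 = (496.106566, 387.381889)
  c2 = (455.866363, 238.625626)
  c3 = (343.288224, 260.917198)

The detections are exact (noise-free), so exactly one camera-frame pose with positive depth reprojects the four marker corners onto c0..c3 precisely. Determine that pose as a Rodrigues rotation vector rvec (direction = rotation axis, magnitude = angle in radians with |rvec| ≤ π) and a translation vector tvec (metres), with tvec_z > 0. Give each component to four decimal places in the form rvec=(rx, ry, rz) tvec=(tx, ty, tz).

rvec=(-0.3710, -0.2621, -0.1982) tvec=(0.2217, 0.1036, 1.2881)

Intrinsics K: fx=671.1, fy=855.3, cx=303.9, cy=255.1
Marker side s = 0.246 m; corners in marker frame (Z=0):
  M0 = (-0.1230, +0.1230, 0)
  M1 = (+0.1230, +0.1230, 0)
  M2 = (+0.1230, -0.1230, 0)
  M3 = (-0.1230, -0.1230, 0)
Detected image corners:
  c0 = (378.323958, 419.849121) px
  c1 = (496.106566, 387.381889) px
  c2 = (455.866363, 238.625626) px
  c3 = (343.288224, 260.917198) px
Planar DLT: solve 8×8 A·h = b for H (H[2,2]=1):
  H  [+561.26626 +45.92255 +419.38335]
  H  [-37.72665 +540.97948 +323.88966]
  H  [+0.22320 -0.25662 +1.00000]
B = K⁻¹H; ‖b₁‖=0.776326, ‖b₂‖=0.776326; λ = 2/(‖b₁‖+‖b₂‖) = 1.288119, sign → tz>0 ⇒ λ=+1.288119
r₁ = λ·B[:,0] = (+0.94711,-0.14257,+0.28751); r₂ = λ·B[:,1] = (+0.23783,+0.91333,-0.33055)
r₃ = r₁×r₂ = (-0.21547,+0.38145,+0.89893); SVD([r₁ r₂ r₃]) → R = UVᵀ:
  R  [+0.94711 +0.23783 -0.21547]
  R  [-0.14257 +0.91333 +0.38145]
  R  [+0.28751 -0.33055 +0.89893]
t = (+0.22166, +0.10360, +1.28812) m
tr R = 2.759363; θ = arccos((tr R − 1)/2) = 0.495604 rad = 28.396°
axis k = ((R−Rᵀ)₃₂, (R−Rᵀ)₁₃, (R−Rᵀ)₂₁) / (2 sinθ) = (-0.748589, -0.528823, -0.399950)
rvec = θ·k = (-0.371004, -0.262087, -0.198217)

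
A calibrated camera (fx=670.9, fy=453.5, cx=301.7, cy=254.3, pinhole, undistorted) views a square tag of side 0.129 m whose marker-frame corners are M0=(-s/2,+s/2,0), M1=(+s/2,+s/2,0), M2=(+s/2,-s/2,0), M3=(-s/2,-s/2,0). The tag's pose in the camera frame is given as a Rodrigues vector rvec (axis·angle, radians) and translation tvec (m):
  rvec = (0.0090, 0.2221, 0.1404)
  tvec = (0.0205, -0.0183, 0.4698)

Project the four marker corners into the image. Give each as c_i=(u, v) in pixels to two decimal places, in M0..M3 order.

c0=(231.67, 288.44) c1=(410.13, 308.43) c2=(437.14, 181.25) c3=(255.94, 168.57)

Intrinsics K: fx=670.9, fy=453.5, cx=301.7, cy=254.3
Marker side s = 0.129 m; corners in marker frame (Z=0):
  M0 = (-0.0645, +0.0645, 0)
  M1 = (+0.0645, +0.0645, 0)
  M2 = (+0.0645, -0.0645, 0)
  M3 = (-0.0645, -0.0645, 0)
rvec = (0.0090, 0.2221, 0.1404), |rvec| = θ = 0.26291 rad = 15.064°
Rodrigues: sinθ=0.25989, 1−cosθ=0.03436; R = I + sinθ·[k]× + (1−cosθ)·[k]×²:
    [+0.96568 -0.13779 +0.22018]
    [+0.13978 +0.99016 +0.00661]
    [-0.21892 +0.02440 +0.97544]
t = (0.0205, -0.0183, 0.4698) m
M0: Pc = R·M0+t = (-0.05067, +0.03655, +0.48549); u = 670.9·(-0.05067)/0.48549 + 301.7 = 231.6741, v = 453.5·(+0.03655)/0.48549 + 254.3 = 288.4408
M1: Pc = R·M1+t = (+0.07390, +0.05458, +0.45725); u = 670.9·(+0.07390)/0.45725 + 301.7 = 410.1268, v = 453.5·(+0.05458)/0.45725 + 254.3 = 308.4333
M2: Pc = R·M2+t = (+0.09167, -0.07315, +0.45411); u = 670.9·(+0.09167)/0.45411 + 301.7 = 437.1400, v = 453.5·(-0.07315)/0.45411 + 254.3 = 181.2482
M3: Pc = R·M3+t = (-0.03290, -0.09118, +0.48235); u = 670.9·(-0.03290)/0.48235 + 301.7 = 255.9412, v = 453.5·(-0.09118)/0.48235 + 254.3 = 168.5718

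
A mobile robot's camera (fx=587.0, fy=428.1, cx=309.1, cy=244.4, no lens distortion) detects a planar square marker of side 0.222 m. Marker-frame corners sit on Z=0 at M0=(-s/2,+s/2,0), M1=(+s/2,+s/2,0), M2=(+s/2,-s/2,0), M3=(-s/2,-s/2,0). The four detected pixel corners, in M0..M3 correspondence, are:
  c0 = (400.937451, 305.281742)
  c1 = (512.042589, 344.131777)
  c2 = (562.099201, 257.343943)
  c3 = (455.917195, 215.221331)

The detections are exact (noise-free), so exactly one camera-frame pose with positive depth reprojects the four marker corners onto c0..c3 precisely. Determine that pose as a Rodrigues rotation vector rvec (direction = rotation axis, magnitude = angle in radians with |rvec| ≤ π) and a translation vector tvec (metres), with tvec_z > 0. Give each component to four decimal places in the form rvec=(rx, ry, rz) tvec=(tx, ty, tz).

rvec=(-0.0509, -0.2290, 0.4473) tvec=(0.2918, 0.0824, 0.9776)

Intrinsics K: fx=587.0, fy=428.1, cx=309.1, cy=244.4
Marker side s = 0.222 m; corners in marker frame (Z=0):
  M0 = (-0.1110, +0.1110, 0)
  M1 = (+0.1110, +0.1110, 0)
  M2 = (+0.1110, -0.1110, 0)
  M3 = (-0.1110, -0.1110, 0)
Detected image corners:
  c0 = (400.937451, 305.281742) px
  c1 = (512.042589, 344.131777) px
  c2 = (562.099201, 257.343943) px
  c3 = (455.917195, 215.221331) px
Planar DLT: solve 8×8 A·h = b for H (H[2,2]=1):
  H  [+592.09733 -285.13371 +484.32839]
  H  [+242.20522 +369.76202 +280.47699]
  H  [+0.21302 -0.10114 +1.00000]
B = K⁻¹H; ‖b₁‖=1.022929, ‖b₂‖=1.022929; λ = 2/(‖b₁‖+‖b₂‖) = 0.977585, sign → tz>0 ⇒ λ=+0.977585
r₁ = λ·B[:,0] = (+0.87642,+0.43420,+0.20825); r₂ = λ·B[:,1] = (-0.42279,+0.90082,-0.09888)
r₃ = r₁×r₂ = (-0.23053,-0.00139,+0.97307); SVD([r₁ r₂ r₃]) → R = UVᵀ:
  R  [+0.87642 -0.42279 -0.23053]
  R  [+0.43420 +0.90082 -0.00139]
  R  [+0.20825 -0.09888 +0.97307]
t = (+0.29182, +0.08238, +0.97758) m
tr R = 2.750297; θ = arccos((tr R − 1)/2) = 0.505054 rad = 28.937°
axis k = ((R−Rᵀ)₃₂, (R−Rᵀ)₁₃, (R−Rᵀ)₂₁) / (2 sinθ) = (-0.100743, -0.453414, +0.885588)
rvec = θ·k = (-0.050881, -0.228998, +0.447269)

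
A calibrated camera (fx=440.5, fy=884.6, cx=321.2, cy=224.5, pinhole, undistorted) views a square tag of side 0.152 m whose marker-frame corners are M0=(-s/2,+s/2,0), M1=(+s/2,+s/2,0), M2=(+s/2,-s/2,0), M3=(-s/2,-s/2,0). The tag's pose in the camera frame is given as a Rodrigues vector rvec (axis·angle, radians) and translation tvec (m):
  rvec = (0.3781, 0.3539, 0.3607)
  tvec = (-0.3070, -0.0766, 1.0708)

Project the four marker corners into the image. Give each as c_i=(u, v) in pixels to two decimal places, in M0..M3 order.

c0=(166.45, 192.04) c1=(214.93, 240.78) c2=(226.25, 127.27) c3=(174.46, 79.95)

Intrinsics K: fx=440.5, fy=884.6, cx=321.2, cy=224.5
Marker side s = 0.152 m; corners in marker frame (Z=0):
  M0 = (-0.0760, +0.0760, 0)
  M1 = (+0.0760, +0.0760, 0)
  M2 = (+0.0760, -0.0760, 0)
  M3 = (-0.0760, -0.0760, 0)
rvec = (0.3781, 0.3539, 0.3607), |rvec| = θ = 0.63112 rad = 36.160°
Rodrigues: sinθ=0.59005, 1−cosθ=0.19263; R = I + sinθ·[k]× + (1−cosθ)·[k]×²:
    [+0.87651 -0.27251 +0.39683]
    [+0.40194 +0.86794 -0.29176]
    [-0.26491 +0.41523 +0.87029]
t = (-0.3070, -0.0766, 1.0708) m
M0: Pc = R·M0+t = (-0.39433, -0.04118, +1.12249); u = 440.5·(-0.39433)/1.12249 + 321.2 = 166.4545, v = 884.6·(-0.04118)/1.12249 + 224.5 = 192.0441
M1: Pc = R·M1+t = (-0.26110, +0.01991, +1.08222); u = 440.5·(-0.26110)/1.08222 + 321.2 = 214.9253, v = 884.6·(+0.01991)/1.08222 + 224.5 = 240.7750
M2: Pc = R·M2+t = (-0.21967, -0.11202, +1.01911); u = 440.5·(-0.21967)/1.01911 + 321.2 = 226.2479, v = 884.6·(-0.11202)/1.01911 + 224.5 = 127.2687
M3: Pc = R·M3+t = (-0.35290, -0.17311, +1.05938); u = 440.5·(-0.35290)/1.05938 + 321.2 = 174.4589, v = 884.6·(-0.17311)/1.05938 + 224.5 = 79.9489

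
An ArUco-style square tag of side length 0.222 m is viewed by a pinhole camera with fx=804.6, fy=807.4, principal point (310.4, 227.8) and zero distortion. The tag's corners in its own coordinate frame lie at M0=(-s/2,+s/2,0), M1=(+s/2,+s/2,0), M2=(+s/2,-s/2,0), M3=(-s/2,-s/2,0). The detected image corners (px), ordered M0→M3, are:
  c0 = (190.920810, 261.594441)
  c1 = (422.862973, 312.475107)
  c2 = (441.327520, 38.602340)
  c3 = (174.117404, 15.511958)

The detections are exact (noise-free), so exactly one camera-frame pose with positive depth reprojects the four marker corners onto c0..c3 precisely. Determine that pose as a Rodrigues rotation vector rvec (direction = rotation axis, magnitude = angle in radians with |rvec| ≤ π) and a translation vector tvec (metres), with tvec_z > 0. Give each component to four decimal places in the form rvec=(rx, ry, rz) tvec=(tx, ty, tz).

Intrinsics K: fx=804.6, fy=807.4, cx=310.4, cy=227.8
Marker side s = 0.222 m; corners in marker frame (Z=0):
  M0 = (-0.1110, +0.1110, 0)
  M1 = (+0.1110, +0.1110, 0)
  M2 = (+0.1110, -0.1110, 0)
  M3 = (-0.1110, -0.1110, 0)
Detected image corners:
  c0 = (190.920810, 261.594441) px
  c1 = (422.862973, 312.475107) px
  c2 = (441.327520, 38.602340) px
  c3 = (174.117404, 15.511958) px
Planar DLT: solve 8×8 A·h = b for H (H[2,2]=1):
  H  [+942.90474 +196.32807 +299.35773]
  H  [+81.21262 +1266.76465 +165.02924]
  H  [-0.57179 +0.63463 +1.00000]
B = K⁻¹H; ‖b₁‖=1.527923, ‖b₂‖=1.527923; λ = 2/(‖b₁‖+‖b₂‖) = 0.654483, sign → tz>0 ⇒ λ=+0.654483
r₁ = λ·B[:,0] = (+0.91136,+0.17142,-0.37423); r₂ = λ·B[:,1] = (-0.00054,+0.90966,+0.41536)
r₃ = r₁×r₂ = (+0.41162,-0.37834,+0.82911); SVD([r₁ r₂ r₃]) → R = UVᵀ:
  R  [+0.91136 -0.00054 +0.41162]
  R  [+0.17142 +0.90966 -0.37834]
  R  [-0.37423 +0.41536 +0.82911]
t = (-0.00898, -0.05088, +0.65448) m
tr R = 2.650127; θ = arccos((tr R − 1)/2) = 0.600482 rad = 34.405°
axis k = ((R−Rᵀ)₃₂, (R−Rᵀ)₁₃, (R−Rᵀ)₂₁) / (2 sinθ) = (+0.702335, +0.695394, +0.152162)
rvec = θ·k = (+0.421739, +0.417571, +0.091371)

rvec=(0.4217, 0.4176, 0.0914) tvec=(-0.0090, -0.0509, 0.6545)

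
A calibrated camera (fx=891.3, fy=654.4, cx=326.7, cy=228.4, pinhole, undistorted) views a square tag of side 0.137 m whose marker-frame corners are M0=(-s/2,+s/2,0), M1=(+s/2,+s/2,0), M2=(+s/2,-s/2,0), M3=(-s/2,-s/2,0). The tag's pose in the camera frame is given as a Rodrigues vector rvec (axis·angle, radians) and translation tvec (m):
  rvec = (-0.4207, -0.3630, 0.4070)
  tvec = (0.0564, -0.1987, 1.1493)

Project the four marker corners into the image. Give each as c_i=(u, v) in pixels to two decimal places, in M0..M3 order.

Intrinsics K: fx=891.3, fy=654.4, cx=326.7, cy=228.4
Marker side s = 0.137 m; corners in marker frame (Z=0):
  M0 = (-0.0685, +0.0685, 0)
  M1 = (+0.0685, +0.0685, 0)
  M2 = (+0.0685, -0.0685, 0)
  M3 = (-0.0685, -0.0685, 0)
rvec = (-0.4207, -0.3630, 0.4070), |rvec| = θ = 0.68877 rad = 39.464°
Rodrigues: sinθ=0.63559, 1−cosθ=0.22797; R = I + sinθ·[k]× + (1−cosθ)·[k]×²:
    [+0.85708 -0.30219 -0.41725]
    [+0.44896 +0.83535 +0.31722]
    [+0.25269 -0.45921 +0.85163]
t = (0.0564, -0.1987, 1.1493) m
M0: Pc = R·M0+t = (-0.02301, -0.17223, +1.10053); u = 891.3·(-0.02301)/1.10053 + 326.7 = 308.0649, v = 654.4·(-0.17223)/1.10053 + 228.4 = 125.9871
M1: Pc = R·M1+t = (+0.09441, -0.11072, +1.13515); u = 891.3·(+0.09441)/1.13515 + 326.7 = 400.8288, v = 654.4·(-0.11072)/1.13515 + 228.4 = 164.5686
M2: Pc = R·M2+t = (+0.13581, -0.22517, +1.19807); u = 891.3·(+0.13581)/1.19807 + 326.7 = 427.7356, v = 654.4·(-0.22517)/1.19807 + 228.4 = 105.4103
M3: Pc = R·M3+t = (+0.01839, -0.28668, +1.16345); u = 891.3·(+0.01839)/1.16345 + 326.7 = 340.7884, v = 654.4·(-0.28668)/1.16345 + 228.4 = 67.1548

c0=(308.06, 125.99) c1=(400.83, 164.57) c2=(427.74, 105.41) c3=(340.79, 67.15)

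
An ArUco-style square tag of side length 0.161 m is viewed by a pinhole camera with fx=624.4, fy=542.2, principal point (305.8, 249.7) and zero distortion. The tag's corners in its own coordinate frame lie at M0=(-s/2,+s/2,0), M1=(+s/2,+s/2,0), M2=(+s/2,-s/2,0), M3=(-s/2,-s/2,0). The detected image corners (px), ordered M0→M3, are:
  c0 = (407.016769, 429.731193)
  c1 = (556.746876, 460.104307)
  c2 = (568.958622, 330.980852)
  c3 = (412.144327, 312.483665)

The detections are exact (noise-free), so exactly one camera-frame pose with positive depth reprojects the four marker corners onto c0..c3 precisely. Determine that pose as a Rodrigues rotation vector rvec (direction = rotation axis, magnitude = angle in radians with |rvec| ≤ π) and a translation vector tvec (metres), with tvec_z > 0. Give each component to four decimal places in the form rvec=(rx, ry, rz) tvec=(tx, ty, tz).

rvec=(0.1640, 0.4567, 0.0466) tvec=(0.1895, 0.1661, 0.6709)

Intrinsics K: fx=624.4, fy=542.2, cx=305.8, cy=249.7
Marker side s = 0.161 m; corners in marker frame (Z=0):
  M0 = (-0.0805, +0.0805, 0)
  M1 = (+0.0805, +0.0805, 0)
  M2 = (+0.0805, -0.0805, 0)
  M3 = (-0.0805, -0.0805, 0)
Detected image corners:
  c0 = (407.016769, 429.731193) px
  c1 = (556.746876, 460.104307) px
  c2 = (568.958622, 330.980852) px
  c3 = (412.144327, 312.483665) px
Planar DLT: solve 8×8 A·h = b for H (H[2,2]=1):
  H  [+636.26104 +69.04772 +482.12873]
  H  [-96.06008 +859.18607 +383.92876]
  H  [-0.64847 +0.25040 +1.00000]
B = K⁻¹H; ‖b₁‖=1.490545, ‖b₂‖=1.490545; λ = 2/(‖b₁‖+‖b₂‖) = 0.670895, sign → tz>0 ⇒ λ=+0.670895
r₁ = λ·B[:,0] = (+0.89671,+0.08150,-0.43506); r₂ = λ·B[:,1] = (-0.00808,+0.98576,+0.16799)
r₃ = r₁×r₂ = (+0.44255,-0.14712,+0.88459); SVD([r₁ r₂ r₃]) → R = UVᵀ:
  R  [+0.89671 -0.00808 +0.44255]
  R  [+0.08150 +0.98576 -0.14712]
  R  [-0.43506 +0.16799 +0.88459]
t = (+0.18946, +0.16609, +0.67090) m
tr R = 2.767057; θ = arccos((tr R − 1)/2) = 0.487453 rad = 27.929°
axis k = ((R−Rᵀ)₃₂, (R−Rᵀ)₁₃, (R−Rᵀ)₂₁) / (2 sinθ) = (+0.336388, +0.936855, +0.095628)
rvec = θ·k = (+0.163974, +0.456673, +0.046614)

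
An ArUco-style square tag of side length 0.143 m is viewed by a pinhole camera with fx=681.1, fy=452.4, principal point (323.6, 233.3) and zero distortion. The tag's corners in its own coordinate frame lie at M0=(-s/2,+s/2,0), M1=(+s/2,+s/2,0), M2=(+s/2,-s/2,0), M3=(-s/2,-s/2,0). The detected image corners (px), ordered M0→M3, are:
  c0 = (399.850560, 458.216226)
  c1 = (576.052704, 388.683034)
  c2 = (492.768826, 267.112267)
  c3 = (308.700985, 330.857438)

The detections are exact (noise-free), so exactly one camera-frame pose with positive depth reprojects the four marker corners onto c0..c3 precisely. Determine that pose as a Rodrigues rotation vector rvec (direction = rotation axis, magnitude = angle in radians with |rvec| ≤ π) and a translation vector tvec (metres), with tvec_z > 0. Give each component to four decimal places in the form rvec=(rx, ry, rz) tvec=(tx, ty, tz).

rvec=(0.0138, -0.1897, -0.4412) tvec=(0.0839, 0.1303, 0.4624)

Intrinsics K: fx=681.1, fy=452.4, cx=323.6, cy=233.3
Marker side s = 0.143 m; corners in marker frame (Z=0):
  M0 = (-0.0715, +0.0715, 0)
  M1 = (+0.0715, +0.0715, 0)
  M2 = (+0.0715, -0.0715, 0)
  M3 = (-0.0715, -0.0715, 0)
Detected image corners:
  c0 = (399.850560, 458.216226) px
  c1 = (576.052704, 388.683034) px
  c2 = (492.768826, 267.112267) px
  c3 = (308.700985, 330.857438) px
Planar DLT: solve 8×8 A·h = b for H (H[2,2]=1):
  H  [+1431.89646 +661.33381 +447.20868]
  H  [-325.99587 +912.24781 +360.81531]
  H  [+0.38808 +0.11745 +1.00000]
B = K⁻¹H; ‖b₁‖=2.162604, ‖b₂‖=2.162604; λ = 2/(‖b₁‖+‖b₂‖) = 0.462405, sign → tz>0 ⇒ λ=+0.462405
r₁ = λ·B[:,0] = (+0.88687,-0.42575,+0.17945); r₂ = λ·B[:,1] = (+0.42318,+0.90442,+0.05431)
r₃ = r₁×r₂ = (-0.18542,+0.02777,+0.98227); SVD([r₁ r₂ r₃]) → R = UVᵀ:
  R  [+0.88687 +0.42318 -0.18542]
  R  [-0.42575 +0.90442 +0.02777]
  R  [+0.17945 +0.05431 +0.98227]
t = (+0.08392, +0.13034, +0.46241) m
tr R = 2.773550; θ = arccos((tr R − 1)/2) = 0.480476 rad = 27.529°
axis k = ((R−Rᵀ)₃₂, (R−Rᵀ)₁₃, (R−Rᵀ)₂₁) / (2 sinθ) = (+0.028708, -0.394713, -0.918356)
rvec = θ·k = (+0.013793, -0.189650, -0.441248)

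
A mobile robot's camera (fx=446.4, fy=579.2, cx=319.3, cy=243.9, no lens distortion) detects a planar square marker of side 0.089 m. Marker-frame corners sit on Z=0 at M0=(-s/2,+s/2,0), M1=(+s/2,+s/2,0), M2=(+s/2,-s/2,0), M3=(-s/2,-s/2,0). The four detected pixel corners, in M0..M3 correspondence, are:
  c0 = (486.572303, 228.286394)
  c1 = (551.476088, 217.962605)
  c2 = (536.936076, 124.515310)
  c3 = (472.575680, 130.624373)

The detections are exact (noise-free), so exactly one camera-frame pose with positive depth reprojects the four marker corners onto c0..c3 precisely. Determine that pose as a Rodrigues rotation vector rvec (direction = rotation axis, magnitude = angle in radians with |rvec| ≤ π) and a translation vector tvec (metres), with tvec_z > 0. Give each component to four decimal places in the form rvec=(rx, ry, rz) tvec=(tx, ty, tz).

rvec=(-0.1228, -0.2468, -0.1301) tvec=(0.2270, -0.0625, 0.5245)

Intrinsics K: fx=446.4, fy=579.2, cx=319.3, cy=243.9
Marker side s = 0.089 m; corners in marker frame (Z=0):
  M0 = (-0.0445, +0.0445, 0)
  M1 = (+0.0445, +0.0445, 0)
  M2 = (+0.0445, -0.0445, 0)
  M3 = (-0.0445, -0.0445, 0)
Detected image corners:
  c0 = (486.572303, 228.286394) px
  c1 = (551.476088, 217.962605) px
  c2 = (536.936076, 124.515310) px
  c3 = (472.575680, 130.624373) px
Planar DLT: solve 8×8 A·h = b for H (H[2,2]=1):
  H  [+971.06006 +57.96617 +512.51448]
  H  [-8.22394 +1038.06098 +174.83433]
  H  [+0.47839 -0.20008 +1.00000]
B = K⁻¹H; ‖b₁‖=1.906759, ‖b₂‖=1.906759; λ = 2/(‖b₁‖+‖b₂‖) = 0.524450, sign → tz>0 ⇒ λ=+0.524450
r₁ = λ·B[:,0] = (+0.96139,-0.11310,+0.25089); r₂ = λ·B[:,1] = (+0.14316,+0.98412,-0.10493)
r₃ = r₁×r₂ = (-0.23504,+0.13679,+0.96231); SVD([r₁ r₂ r₃]) → R = UVᵀ:
  R  [+0.96139 +0.14316 -0.23504]
  R  [-0.11310 +0.98412 +0.13679]
  R  [+0.25089 -0.10493 +0.96231]
t = (+0.22700, -0.06254, +0.52445) m
tr R = 2.907819; θ = arccos((tr R − 1)/2) = 0.304792 rad = 17.463°
axis k = ((R−Rᵀ)₃₂, (R−Rᵀ)₁₃, (R−Rᵀ)₂₁) / (2 sinθ) = (-0.402747, -0.809634, -0.426952)
rvec = θ·k = (-0.122754, -0.246770, -0.130132)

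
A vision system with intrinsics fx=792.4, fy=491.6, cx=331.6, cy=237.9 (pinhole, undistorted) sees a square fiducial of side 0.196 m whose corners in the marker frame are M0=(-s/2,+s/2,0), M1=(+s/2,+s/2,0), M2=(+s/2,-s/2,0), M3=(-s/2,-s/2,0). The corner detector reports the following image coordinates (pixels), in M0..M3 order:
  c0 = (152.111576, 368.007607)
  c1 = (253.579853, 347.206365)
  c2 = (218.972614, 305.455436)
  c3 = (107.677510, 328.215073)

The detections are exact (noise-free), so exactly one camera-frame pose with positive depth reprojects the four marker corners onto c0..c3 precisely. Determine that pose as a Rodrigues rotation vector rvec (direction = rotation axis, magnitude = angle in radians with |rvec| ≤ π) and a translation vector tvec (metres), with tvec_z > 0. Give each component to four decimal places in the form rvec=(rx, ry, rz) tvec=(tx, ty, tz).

Intrinsics K: fx=792.4, fy=491.6, cx=331.6, cy=237.9
Marker side s = 0.196 m; corners in marker frame (Z=0):
  M0 = (-0.0980, +0.0980, 0)
  M1 = (+0.0980, +0.0980, 0)
  M2 = (+0.0980, -0.0980, 0)
  M3 = (-0.0980, -0.0980, 0)
Detected image corners:
  c0 = (152.111576, 368.007607) px
  c1 = (253.579853, 347.206365) px
  c2 = (218.972614, 305.455436) px
  c3 = (107.677510, 328.215073) px
Planar DLT: solve 8×8 A·h = b for H (H[2,2]=1):
  H  [+542.63444 +287.52878 +184.02317]
  H  [-109.00992 +366.25120 +338.15256]
  H  [+0.00559 +0.46922 +1.00000]
B = K⁻¹H; ‖b₁‖=0.718443, ‖b₂‖=0.718443; λ = 2/(‖b₁‖+‖b₂‖) = 1.391899, sign → tz>0 ⇒ λ=+1.391899
r₁ = λ·B[:,0] = (+0.94991,-0.31241,+0.00778); r₂ = λ·B[:,1] = (+0.23176,+0.72094,+0.65310)
r₃ = r₁×r₂ = (-0.20965,-0.61859,+0.75723); SVD([r₁ r₂ r₃]) → R = UVᵀ:
  R  [+0.94991 +0.23176 -0.20965]
  R  [-0.31241 +0.72094 -0.61859]
  R  [+0.00778 +0.65310 +0.75723]
t = (-0.25923, +0.28385, +1.39190) m
tr R = 2.428082; θ = arccos((tr R − 1)/2) = 0.775543 rad = 44.435°
axis k = ((R−Rᵀ)₃₂, (R−Rᵀ)₁₃, (R−Rᵀ)₂₁) / (2 sinθ) = (+0.908214, -0.155282, -0.388633)
rvec = θ·k = (+0.704359, -0.120428, -0.301402)

rvec=(0.7044, -0.1204, -0.3014) tvec=(-0.2592, 0.2839, 1.3919)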